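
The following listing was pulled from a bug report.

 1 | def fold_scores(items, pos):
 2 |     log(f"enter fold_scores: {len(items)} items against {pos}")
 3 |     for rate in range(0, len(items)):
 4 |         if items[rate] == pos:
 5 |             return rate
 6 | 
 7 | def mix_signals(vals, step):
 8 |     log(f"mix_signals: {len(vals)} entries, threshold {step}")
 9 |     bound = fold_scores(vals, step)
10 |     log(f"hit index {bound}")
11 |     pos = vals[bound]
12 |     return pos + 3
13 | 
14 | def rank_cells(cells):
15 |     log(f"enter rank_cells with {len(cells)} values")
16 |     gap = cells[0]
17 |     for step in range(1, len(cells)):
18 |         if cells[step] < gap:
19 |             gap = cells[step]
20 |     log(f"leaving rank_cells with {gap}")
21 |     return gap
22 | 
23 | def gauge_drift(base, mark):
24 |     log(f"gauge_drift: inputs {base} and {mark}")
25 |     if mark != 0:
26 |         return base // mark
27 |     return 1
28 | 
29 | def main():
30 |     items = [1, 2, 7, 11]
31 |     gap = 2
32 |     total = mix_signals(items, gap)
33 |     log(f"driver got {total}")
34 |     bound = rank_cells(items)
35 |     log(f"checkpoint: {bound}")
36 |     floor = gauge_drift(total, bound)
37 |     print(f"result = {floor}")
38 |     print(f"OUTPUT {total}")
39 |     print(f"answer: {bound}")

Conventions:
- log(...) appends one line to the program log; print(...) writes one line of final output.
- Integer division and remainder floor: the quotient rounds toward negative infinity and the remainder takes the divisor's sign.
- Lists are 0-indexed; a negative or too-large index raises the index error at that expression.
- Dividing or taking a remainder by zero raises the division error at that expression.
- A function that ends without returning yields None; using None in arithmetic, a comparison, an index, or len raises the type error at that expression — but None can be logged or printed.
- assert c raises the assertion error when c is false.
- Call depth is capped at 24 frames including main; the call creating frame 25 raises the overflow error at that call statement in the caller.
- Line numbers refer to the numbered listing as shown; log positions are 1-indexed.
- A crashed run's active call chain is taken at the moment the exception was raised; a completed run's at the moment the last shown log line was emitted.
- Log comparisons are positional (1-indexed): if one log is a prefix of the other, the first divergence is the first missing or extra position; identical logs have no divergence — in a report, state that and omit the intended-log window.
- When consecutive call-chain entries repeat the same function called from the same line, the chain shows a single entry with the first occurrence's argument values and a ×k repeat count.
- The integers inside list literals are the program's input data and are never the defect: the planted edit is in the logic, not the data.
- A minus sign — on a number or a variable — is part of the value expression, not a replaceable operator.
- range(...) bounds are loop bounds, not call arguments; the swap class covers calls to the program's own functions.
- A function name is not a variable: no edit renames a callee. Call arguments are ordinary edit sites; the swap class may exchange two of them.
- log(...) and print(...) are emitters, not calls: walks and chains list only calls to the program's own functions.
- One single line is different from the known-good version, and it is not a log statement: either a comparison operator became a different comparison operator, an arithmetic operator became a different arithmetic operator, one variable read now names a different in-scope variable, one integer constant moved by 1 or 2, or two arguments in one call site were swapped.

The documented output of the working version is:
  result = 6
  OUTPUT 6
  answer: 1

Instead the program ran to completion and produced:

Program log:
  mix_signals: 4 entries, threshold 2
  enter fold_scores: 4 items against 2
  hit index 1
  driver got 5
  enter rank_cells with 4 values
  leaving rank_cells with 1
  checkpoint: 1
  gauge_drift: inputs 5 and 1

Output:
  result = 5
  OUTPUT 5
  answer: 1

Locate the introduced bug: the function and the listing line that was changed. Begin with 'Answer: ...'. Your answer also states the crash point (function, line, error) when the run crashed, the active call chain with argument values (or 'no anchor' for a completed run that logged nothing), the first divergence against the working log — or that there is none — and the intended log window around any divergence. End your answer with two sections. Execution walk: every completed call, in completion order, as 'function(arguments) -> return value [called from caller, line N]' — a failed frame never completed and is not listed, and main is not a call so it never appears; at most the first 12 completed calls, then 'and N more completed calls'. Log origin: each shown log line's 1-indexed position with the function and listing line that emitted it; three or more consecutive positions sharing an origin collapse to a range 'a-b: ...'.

Answer: the defect is in mix_signals at line 12.
Key observation: The earliest visible damage is log position 4 — 'driver got 5' rather than the intended 'driver got 6'.
Call chain: main -> gauge_drift(5, 1) (called at line 36).
First divergence: position 4; shown 'driver got 5' vs intended 'driver got 6'.
Intended log window:
  2: enter fold_scores: 4 items against 2
  3: hit index 1
  4: driver got 6
  5: enter rank_cells with 4 values
Execution walk:
  fold_scores([1, 2, 7, 11], 2) -> 1  [called from mix_signals, line 9]
  mix_signals([1, 2, 7, 11], 2) -> 5  [called from main, line 32]
  rank_cells([1, 2, 7, 11]) -> 1  [called from main, line 34]
  gauge_drift(5, 1) -> 5  [called from main, line 36]
Origin of each log line:
  1: from mix_signals, line 8
  2: from fold_scores, line 2
  3: from mix_signals, line 10
  4: from main, line 33
  5: from rank_cells, line 15
  6: from rank_cells, line 20
  7: from main, line 35
  8: from gauge_drift, line 24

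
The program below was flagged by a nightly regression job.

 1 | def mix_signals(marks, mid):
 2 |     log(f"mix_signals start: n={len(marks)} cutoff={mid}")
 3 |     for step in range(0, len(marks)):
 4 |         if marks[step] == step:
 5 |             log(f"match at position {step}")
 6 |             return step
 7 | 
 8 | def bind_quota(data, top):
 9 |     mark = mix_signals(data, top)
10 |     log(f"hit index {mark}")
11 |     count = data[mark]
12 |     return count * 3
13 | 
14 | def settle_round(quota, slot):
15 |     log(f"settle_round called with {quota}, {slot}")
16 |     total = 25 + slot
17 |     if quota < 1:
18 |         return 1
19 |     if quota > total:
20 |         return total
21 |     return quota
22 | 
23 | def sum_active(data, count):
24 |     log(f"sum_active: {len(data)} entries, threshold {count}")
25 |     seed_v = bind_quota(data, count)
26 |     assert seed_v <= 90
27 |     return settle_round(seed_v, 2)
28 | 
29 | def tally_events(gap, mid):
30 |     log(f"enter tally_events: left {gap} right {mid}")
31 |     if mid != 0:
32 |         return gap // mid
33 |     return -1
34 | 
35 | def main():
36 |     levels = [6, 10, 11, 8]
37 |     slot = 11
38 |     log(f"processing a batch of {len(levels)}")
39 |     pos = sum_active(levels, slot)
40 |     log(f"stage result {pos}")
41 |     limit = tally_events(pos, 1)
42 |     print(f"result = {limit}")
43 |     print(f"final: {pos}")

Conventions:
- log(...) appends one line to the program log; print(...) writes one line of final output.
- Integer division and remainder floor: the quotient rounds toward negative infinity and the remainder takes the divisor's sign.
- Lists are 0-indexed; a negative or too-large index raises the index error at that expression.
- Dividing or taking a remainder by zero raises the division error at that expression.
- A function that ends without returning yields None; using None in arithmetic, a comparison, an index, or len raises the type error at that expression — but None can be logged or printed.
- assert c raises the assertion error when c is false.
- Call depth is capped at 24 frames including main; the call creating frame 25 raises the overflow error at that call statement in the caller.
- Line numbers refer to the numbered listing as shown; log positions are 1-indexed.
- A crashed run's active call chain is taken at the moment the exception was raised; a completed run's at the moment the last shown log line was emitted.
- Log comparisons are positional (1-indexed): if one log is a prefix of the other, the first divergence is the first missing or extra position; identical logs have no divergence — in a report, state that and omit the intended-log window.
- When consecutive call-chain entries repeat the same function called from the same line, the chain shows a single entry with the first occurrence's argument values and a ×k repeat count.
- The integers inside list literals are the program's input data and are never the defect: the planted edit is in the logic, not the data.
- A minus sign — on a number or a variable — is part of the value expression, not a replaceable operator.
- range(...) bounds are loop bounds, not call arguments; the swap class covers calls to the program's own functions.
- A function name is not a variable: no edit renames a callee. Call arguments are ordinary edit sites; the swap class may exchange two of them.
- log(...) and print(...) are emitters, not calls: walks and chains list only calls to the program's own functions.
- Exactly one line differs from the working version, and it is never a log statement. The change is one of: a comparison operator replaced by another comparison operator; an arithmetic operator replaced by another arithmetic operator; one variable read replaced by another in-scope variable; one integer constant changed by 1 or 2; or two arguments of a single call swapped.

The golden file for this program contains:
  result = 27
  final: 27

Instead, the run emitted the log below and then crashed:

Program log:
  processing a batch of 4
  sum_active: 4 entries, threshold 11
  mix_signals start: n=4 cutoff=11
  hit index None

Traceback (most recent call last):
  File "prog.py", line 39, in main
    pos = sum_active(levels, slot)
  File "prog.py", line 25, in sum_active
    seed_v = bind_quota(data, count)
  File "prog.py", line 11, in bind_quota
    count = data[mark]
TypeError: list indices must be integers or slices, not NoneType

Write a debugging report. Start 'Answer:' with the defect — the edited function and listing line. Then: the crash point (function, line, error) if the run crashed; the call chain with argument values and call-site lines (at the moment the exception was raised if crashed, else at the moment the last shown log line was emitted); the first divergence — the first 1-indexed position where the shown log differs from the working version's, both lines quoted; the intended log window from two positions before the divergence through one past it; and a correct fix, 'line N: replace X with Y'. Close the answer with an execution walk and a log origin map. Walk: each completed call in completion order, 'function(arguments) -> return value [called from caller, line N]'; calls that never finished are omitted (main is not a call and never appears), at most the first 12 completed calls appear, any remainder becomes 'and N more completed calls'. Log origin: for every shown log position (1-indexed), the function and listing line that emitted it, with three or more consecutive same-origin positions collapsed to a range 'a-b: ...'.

Answer: the defect is in mix_signals at line 4.
The tell: Everything matches until log position 4, which reads 'hit index None' in place of 'match at position 2'.
Crash: bind_quota, line 11, TypeError.
Call chain: main -> sum_active([6, 10, 11, 8], 11) (called at line 39) -> bind_quota([6, 10, 11, 8], 11) (called at line 25).
First divergence: position 4 — shown 'hit index None', intended 'match at position 2'.
Intended log window:
  2: sum_active: 4 entries, threshold 11
  3: mix_signals start: n=4 cutoff=11
  4: match at position 2
  5: hit index 2
Execution walk:
  mix_signals([6, 10, 11, 8], 11) -> None  [called from bind_quota, line 9]
Log origins:
  1 — main, line 38
  2 — sum_active, line 24
  3 — mix_signals, line 2
  4 — bind_quota, line 10
A correct fix: line 4: replace `marks[step] == step` with `marks[step] == mid`.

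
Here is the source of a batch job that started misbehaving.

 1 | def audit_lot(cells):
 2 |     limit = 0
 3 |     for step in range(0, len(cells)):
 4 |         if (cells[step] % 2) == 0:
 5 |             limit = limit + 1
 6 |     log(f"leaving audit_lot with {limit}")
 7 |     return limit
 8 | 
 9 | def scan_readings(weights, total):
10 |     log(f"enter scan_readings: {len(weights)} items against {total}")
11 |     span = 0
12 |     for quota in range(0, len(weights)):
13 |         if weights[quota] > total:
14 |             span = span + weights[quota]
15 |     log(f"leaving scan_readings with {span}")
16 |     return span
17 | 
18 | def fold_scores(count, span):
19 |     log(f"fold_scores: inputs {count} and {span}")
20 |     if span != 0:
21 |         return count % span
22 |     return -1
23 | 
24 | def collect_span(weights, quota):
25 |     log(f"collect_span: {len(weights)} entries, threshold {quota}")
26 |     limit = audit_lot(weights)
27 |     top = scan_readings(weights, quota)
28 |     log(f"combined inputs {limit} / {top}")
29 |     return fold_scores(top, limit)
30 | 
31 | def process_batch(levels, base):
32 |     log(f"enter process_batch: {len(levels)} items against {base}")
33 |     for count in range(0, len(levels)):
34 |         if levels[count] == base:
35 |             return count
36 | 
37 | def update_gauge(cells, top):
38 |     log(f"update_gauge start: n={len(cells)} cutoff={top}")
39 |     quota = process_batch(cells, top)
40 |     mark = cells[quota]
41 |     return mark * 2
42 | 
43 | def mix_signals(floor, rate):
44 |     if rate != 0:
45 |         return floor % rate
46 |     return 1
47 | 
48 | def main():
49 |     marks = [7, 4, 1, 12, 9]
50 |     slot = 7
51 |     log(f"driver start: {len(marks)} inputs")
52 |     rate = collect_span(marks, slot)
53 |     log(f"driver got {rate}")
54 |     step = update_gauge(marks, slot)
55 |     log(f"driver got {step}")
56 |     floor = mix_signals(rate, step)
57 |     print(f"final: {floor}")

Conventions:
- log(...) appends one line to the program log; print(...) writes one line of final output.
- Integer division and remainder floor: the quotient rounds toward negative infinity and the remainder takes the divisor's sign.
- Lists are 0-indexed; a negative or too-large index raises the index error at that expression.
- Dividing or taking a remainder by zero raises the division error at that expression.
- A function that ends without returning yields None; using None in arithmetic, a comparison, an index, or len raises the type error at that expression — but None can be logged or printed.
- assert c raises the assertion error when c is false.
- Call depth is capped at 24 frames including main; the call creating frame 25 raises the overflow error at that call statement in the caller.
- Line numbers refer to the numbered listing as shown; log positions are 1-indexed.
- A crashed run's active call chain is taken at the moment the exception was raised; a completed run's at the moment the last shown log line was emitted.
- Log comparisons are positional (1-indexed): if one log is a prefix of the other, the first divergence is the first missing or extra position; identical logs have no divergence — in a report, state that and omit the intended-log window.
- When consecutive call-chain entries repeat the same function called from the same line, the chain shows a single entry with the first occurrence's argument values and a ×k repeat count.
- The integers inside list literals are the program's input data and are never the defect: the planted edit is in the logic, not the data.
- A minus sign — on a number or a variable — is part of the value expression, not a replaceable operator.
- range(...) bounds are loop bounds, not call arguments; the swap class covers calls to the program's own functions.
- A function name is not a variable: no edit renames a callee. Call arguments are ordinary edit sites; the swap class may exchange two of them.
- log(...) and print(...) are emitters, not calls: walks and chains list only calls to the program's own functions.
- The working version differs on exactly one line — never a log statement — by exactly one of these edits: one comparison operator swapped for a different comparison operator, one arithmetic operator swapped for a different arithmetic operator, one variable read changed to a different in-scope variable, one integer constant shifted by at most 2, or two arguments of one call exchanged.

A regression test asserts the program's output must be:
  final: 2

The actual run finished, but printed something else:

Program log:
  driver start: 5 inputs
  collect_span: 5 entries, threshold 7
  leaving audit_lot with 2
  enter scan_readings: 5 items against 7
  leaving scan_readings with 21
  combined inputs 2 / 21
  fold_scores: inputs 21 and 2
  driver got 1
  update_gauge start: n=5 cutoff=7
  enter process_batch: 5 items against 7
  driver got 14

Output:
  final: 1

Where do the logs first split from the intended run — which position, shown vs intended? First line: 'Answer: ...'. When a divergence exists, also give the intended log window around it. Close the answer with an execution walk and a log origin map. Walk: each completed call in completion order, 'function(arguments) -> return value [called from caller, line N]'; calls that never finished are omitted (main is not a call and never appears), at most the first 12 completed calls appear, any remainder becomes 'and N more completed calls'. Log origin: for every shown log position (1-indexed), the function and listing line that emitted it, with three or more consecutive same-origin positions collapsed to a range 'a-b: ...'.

Answer: position 7 — shown 'fold_scores: inputs 21 and 2', intended 'fold_scores: inputs 2 and 21'.
Intended log window:
  5: leaving scan_readings with 21
  6: combined inputs 2 / 21
  7: fold_scores: inputs 2 and 21
  8: driver got 2
Execution walk:
  audit_lot([7, 4, 1, 12, 9]) -> 2  [called from collect_span, line 26]
  scan_readings([7, 4, 1, 12, 9], 7) -> 21  [called from collect_span, line 27]
  fold_scores(21, 2) -> 1  [called from collect_span, line 29]
  collect_span([7, 4, 1, 12, 9], 7) -> 1  [called from main, line 52]
  process_batch([7, 4, 1, 12, 9], 7) -> 0  [called from update_gauge, line 39]
  update_gauge([7, 4, 1, 12, 9], 7) -> 14  [called from main, line 54]
  mix_signals(1, 14) -> 1  [called from main, line 56]
Log line origins:
  1 — main, line 51
  2 — collect_span, line 25
  3 — audit_lot, line 6
  4 — scan_readings, line 10
  5 — scan_readings, line 15
  6 — collect_span, line 28
  7 — fold_scores, line 19
  8 — main, line 53
  9 — update_gauge, line 38
  10 — process_batch, line 32
  11 — main, line 55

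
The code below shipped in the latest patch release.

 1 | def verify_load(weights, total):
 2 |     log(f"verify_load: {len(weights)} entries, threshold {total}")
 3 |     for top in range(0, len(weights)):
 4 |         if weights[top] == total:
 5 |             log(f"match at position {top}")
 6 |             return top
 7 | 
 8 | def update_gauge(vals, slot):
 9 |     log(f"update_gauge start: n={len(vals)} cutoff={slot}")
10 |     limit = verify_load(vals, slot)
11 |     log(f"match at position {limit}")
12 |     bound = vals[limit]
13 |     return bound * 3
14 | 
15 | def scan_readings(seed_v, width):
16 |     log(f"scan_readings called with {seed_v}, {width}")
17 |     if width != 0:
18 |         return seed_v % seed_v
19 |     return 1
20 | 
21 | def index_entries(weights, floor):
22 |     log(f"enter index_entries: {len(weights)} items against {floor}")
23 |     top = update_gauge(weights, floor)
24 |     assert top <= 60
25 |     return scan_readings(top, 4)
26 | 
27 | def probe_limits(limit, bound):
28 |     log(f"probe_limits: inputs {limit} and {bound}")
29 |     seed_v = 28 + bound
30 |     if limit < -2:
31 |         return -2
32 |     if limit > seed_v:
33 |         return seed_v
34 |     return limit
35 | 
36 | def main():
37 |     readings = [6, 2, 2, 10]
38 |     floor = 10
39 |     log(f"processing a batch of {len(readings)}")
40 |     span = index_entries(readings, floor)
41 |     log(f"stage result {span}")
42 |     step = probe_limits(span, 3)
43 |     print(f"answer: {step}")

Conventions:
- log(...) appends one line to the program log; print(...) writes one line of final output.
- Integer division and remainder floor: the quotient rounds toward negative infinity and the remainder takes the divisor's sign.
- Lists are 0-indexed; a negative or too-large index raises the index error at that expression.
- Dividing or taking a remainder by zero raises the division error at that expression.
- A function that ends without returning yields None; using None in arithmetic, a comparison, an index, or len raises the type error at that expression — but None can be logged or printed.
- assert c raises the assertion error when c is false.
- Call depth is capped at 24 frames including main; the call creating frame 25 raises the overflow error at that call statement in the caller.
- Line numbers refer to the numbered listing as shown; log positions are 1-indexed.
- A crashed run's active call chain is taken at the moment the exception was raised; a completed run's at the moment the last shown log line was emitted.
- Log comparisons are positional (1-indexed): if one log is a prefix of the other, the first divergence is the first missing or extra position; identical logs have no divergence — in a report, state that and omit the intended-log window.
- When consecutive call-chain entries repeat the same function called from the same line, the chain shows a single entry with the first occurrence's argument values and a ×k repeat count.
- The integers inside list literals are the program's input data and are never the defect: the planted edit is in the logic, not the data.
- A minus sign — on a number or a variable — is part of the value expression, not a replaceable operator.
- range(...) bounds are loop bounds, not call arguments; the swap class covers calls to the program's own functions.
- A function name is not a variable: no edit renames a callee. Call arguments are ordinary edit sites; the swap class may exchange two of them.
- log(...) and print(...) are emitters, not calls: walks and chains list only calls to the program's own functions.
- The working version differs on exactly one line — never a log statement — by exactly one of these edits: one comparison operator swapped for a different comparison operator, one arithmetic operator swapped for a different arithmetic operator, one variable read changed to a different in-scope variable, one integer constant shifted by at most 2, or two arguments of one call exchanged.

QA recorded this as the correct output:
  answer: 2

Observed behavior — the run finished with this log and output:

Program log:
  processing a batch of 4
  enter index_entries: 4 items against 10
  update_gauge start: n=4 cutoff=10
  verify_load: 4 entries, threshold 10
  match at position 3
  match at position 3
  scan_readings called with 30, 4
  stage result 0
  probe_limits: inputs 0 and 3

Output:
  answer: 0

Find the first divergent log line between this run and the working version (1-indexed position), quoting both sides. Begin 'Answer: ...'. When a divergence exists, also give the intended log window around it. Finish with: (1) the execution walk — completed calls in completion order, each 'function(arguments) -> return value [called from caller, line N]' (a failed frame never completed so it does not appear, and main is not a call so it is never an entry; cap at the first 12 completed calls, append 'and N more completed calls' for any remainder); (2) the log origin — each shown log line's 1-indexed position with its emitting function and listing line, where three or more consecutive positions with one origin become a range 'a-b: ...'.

Answer: position 8; shown 'stage result 0' vs intended 'stage result 2'.
Intended log window:
  6: match at position 3
  7: scan_readings called with 30, 4
  8: stage result 2
  9: probe_limits: inputs 2 and 3
Execution walk:
  verify_load([6, 2, 2, 10], 10) -> 3  [called from update_gauge, line 10]
  update_gauge([6, 2, 2, 10], 10) -> 30  [called from index_entries, line 23]
  scan_readings(30, 4) -> 0  [called from index_entries, line 25]
  index_entries([6, 2, 2, 10], 10) -> 0  [called from main, line 40]
  probe_limits(0, 3) -> 0  [called from main, line 42]
Log origins:
  1 — main, line 39
  2 — index_entries, line 22
  3 — update_gauge, line 9
  4 — verify_load, line 2
  5 — verify_load, line 5
  6 — update_gauge, line 11
  7 — scan_readings, line 16
  8 — main, line 41
  9 — probe_limits, line 28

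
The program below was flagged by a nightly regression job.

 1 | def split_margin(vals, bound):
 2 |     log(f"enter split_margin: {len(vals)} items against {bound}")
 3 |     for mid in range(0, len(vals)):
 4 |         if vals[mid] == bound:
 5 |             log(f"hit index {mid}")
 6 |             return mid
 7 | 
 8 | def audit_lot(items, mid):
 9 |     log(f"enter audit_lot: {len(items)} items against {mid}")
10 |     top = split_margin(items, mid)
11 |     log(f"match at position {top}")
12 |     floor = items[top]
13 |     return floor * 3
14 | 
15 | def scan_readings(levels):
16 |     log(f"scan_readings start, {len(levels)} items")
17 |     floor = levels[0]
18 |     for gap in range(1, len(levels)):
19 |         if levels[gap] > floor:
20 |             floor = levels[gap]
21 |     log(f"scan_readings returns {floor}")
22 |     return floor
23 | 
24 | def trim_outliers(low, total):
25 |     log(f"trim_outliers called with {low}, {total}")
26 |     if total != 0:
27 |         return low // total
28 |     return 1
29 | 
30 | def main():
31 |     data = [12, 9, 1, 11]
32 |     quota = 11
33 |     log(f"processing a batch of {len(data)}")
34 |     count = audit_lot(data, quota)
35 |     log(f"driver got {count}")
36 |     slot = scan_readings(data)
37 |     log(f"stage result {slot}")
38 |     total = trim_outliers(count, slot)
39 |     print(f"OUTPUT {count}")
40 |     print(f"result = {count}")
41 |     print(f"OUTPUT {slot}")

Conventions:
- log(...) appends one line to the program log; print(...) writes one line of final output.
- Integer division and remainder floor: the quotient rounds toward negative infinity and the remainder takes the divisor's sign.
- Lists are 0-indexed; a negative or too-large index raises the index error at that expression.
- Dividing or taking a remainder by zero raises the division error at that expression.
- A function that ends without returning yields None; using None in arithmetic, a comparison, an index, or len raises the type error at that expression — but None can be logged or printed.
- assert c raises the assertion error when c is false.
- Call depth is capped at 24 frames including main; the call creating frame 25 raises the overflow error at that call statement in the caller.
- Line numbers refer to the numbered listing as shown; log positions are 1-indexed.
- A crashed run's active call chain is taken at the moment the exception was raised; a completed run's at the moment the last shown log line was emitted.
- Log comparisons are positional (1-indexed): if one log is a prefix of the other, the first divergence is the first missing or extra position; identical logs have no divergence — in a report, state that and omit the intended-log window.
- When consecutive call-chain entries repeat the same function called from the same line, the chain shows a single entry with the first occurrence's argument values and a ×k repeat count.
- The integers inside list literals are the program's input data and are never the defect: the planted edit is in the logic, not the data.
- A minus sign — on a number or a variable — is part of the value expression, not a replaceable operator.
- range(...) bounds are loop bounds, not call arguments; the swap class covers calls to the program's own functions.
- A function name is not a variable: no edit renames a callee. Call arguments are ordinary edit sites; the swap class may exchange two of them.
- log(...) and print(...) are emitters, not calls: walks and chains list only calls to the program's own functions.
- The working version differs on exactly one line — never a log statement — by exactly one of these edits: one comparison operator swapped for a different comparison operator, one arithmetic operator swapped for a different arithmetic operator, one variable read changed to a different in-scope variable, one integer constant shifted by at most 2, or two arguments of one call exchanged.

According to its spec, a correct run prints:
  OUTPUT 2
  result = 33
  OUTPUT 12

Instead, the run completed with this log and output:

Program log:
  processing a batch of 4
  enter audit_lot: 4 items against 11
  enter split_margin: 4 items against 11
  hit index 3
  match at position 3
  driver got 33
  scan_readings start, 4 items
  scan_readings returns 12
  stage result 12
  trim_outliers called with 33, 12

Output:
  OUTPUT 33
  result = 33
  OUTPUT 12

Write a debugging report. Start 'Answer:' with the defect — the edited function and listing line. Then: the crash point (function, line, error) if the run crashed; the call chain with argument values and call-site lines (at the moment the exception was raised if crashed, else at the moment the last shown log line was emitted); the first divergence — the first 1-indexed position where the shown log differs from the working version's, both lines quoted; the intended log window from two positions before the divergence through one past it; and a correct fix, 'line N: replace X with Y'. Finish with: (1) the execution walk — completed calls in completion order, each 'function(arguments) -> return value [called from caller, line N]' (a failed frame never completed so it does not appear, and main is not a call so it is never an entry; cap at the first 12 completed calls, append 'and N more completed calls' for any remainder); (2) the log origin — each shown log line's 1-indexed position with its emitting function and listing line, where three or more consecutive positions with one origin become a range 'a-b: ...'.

Answer: the defect is in main at line 39.
Key observation: The logs agree in full; only the final output differs.
Call chain: main -> trim_outliers(33, 12) (called at line 38).
First divergence: none (the log streams are identical).
Execution walk:
  split_margin([12, 9, 1, 11], 11) -> 3  [called from audit_lot, line 10]
  audit_lot([12, 9, 1, 11], 11) -> 33  [called from main, line 34]
  scan_readings([12, 9, 1, 11]) -> 12  [called from main, line 36]
  trim_outliers(33, 12) -> 2  [called from main, line 38]
Log origin:
  1: emitted by main (line 33)
  2: emitted by audit_lot (line 9)
  3: emitted by split_margin (line 2)
  4: emitted by split_margin (line 5)
  5: emitted by audit_lot (line 11)
  6: emitted by main (line 35)
  7: emitted by scan_readings (line 16)
  8: emitted by scan_readings (line 21)
  9: emitted by main (line 37)
  10: emitted by trim_outliers (line 25)
A correct fix: line 39: replace `count` with `total`.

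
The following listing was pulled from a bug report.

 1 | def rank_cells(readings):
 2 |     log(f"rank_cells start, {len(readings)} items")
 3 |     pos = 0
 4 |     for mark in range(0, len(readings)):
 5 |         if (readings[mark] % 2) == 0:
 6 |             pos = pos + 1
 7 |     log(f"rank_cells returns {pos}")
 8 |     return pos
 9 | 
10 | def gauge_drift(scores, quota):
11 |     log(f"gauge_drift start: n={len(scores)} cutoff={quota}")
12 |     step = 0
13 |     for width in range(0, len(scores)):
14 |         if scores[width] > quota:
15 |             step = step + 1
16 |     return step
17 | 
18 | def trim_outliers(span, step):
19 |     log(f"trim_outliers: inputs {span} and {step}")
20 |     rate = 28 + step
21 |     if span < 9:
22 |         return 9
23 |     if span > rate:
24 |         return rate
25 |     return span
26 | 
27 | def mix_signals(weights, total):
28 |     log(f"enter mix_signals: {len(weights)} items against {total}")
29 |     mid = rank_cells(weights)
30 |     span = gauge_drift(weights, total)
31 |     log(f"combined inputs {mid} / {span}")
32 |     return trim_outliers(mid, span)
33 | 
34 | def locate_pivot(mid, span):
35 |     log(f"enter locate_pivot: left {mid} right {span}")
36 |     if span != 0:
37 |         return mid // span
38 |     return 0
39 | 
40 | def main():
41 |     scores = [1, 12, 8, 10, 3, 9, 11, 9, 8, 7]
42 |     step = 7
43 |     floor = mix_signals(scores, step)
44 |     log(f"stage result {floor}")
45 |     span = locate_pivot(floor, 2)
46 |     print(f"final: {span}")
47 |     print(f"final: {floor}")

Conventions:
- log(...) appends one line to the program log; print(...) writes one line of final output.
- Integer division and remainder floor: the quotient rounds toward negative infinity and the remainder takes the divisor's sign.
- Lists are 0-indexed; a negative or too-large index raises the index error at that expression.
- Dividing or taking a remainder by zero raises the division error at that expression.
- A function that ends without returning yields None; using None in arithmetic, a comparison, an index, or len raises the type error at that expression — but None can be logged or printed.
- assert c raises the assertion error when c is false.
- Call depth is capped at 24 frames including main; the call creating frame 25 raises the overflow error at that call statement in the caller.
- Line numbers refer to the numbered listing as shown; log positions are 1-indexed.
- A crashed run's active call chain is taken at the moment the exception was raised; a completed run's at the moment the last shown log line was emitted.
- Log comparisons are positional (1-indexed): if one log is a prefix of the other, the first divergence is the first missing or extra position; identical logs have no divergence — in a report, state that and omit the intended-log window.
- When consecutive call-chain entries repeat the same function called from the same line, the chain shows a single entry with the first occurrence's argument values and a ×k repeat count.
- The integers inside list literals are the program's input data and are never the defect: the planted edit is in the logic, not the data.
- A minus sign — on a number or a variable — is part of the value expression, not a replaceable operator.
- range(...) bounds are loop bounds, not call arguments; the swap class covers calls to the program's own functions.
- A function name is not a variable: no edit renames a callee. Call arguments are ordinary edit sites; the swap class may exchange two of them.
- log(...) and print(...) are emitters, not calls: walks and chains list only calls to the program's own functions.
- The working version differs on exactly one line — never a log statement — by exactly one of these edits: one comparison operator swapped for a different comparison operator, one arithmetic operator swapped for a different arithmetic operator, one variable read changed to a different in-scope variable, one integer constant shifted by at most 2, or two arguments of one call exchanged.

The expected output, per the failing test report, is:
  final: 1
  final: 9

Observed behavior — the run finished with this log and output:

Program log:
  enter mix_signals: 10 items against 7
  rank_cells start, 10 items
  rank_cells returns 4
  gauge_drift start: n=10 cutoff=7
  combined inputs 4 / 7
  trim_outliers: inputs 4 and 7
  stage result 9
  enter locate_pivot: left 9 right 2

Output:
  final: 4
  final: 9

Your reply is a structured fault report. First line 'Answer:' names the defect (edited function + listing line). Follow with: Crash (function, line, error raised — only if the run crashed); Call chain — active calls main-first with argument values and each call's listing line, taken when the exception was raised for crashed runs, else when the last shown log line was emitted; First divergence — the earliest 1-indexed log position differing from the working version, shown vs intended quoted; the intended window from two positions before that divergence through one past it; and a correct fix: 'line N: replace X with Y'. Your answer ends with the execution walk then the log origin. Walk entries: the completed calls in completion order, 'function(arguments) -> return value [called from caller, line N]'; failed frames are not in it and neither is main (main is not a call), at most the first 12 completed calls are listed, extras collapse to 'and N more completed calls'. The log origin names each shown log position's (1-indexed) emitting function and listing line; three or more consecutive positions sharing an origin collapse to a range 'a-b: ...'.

Answer: the defect is in locate_pivot at line 37.
Key observation: No log line changed; the fault shows up purely in the output.
Call chain: main -> locate_pivot(9, 2) (called at line 45).
First divergence: none — the logs agree in full.
Execution walk:
  rank_cells([1, 12, 8, 10, 3, 9, 11, 9, 8, 7]) -> 4  [called from mix_signals, line 29]
  gauge_drift([1, 12, 8, 10, 3, 9, 11, 9, 8, 7], 7) -> 7  [called from mix_signals, line 30]
  trim_outliers(4, 7) -> 9  [called from mix_signals, line 32]
  mix_signals([1, 12, 8, 10, 3, 9, 11, 9, 8, 7], 7) -> 9  [called from main, line 43]
  locate_pivot(9, 2) -> 4  [called from main, line 45]
Origin of each log line:
  1: from mix_signals, line 28
  2: from rank_cells, line 2
  3: from rank_cells, line 7
  4: from gauge_drift, line 11
  5: from mix_signals, line 31
  6: from trim_outliers, line 19
  7: from main, line 44
  8: from locate_pivot, line 35
A correct fix: line 37: replace `//` with `%`.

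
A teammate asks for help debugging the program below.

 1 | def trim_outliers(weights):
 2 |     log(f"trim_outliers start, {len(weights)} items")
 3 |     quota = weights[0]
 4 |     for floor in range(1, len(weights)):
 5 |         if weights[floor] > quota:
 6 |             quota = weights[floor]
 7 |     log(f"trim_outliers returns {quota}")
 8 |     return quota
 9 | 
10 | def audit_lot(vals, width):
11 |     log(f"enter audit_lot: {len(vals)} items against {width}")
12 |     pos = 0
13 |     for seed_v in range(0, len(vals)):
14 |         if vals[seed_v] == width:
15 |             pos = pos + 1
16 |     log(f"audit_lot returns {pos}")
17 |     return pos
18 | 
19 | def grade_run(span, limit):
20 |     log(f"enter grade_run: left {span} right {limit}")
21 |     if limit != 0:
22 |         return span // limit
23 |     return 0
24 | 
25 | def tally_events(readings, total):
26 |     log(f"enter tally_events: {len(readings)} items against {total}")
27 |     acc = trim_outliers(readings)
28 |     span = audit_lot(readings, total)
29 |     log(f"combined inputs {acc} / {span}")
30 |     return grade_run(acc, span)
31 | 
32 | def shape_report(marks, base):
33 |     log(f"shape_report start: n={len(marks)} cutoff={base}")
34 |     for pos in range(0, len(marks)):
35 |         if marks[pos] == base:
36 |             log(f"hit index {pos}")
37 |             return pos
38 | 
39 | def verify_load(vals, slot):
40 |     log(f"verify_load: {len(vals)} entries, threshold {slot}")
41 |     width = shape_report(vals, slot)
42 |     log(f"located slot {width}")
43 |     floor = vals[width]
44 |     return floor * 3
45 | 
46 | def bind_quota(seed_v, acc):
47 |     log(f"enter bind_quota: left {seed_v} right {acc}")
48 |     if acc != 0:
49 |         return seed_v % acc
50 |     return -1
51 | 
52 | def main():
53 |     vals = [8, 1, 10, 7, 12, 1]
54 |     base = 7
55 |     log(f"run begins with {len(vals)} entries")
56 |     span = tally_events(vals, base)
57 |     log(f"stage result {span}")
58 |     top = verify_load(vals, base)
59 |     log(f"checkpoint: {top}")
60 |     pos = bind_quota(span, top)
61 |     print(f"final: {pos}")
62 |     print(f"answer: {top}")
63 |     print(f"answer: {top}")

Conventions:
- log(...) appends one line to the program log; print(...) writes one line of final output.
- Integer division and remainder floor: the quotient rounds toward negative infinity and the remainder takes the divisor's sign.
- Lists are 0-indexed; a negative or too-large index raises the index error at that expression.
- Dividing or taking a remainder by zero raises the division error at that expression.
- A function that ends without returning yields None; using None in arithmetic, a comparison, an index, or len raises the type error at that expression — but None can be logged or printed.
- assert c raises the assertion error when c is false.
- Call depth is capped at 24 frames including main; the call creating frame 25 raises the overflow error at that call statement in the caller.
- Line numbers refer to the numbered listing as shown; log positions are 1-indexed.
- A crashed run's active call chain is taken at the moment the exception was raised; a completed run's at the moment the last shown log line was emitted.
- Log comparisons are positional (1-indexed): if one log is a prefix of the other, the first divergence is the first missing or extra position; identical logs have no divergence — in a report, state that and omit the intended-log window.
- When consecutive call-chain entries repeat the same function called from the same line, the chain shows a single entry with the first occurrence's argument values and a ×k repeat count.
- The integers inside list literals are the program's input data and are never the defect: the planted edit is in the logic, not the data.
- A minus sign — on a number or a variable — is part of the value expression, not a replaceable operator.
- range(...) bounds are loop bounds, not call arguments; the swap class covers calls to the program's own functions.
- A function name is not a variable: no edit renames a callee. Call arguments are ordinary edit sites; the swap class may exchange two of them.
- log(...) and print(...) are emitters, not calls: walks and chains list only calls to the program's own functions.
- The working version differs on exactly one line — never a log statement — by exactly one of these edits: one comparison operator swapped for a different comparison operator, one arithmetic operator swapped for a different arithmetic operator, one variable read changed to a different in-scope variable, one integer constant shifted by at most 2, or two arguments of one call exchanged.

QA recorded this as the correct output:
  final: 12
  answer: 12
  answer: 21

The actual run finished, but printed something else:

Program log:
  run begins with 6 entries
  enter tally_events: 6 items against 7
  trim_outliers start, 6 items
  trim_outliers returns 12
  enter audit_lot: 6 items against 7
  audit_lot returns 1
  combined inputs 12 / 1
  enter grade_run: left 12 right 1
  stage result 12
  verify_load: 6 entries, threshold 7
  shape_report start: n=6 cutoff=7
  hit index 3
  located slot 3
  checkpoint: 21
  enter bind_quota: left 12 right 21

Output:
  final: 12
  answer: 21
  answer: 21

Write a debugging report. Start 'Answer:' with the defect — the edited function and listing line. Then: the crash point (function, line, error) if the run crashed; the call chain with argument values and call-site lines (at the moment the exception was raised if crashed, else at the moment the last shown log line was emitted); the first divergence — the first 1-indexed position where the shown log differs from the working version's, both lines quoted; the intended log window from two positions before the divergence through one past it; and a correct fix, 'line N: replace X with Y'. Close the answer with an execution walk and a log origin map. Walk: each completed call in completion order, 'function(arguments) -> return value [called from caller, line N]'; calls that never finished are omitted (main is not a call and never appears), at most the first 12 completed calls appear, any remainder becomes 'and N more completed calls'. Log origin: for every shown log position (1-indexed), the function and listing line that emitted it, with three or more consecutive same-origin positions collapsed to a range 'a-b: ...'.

Answer: the defect is in main at line 62.
Key fact: The two runs log identically and part ways only at the printed values.
Call chain: main -> bind_quota(12, 21) (called at line 60).
First divergence: none; the two logs match at every position.
Execution walk:
  trim_outliers([8, 1, 10, 7, 12, 1]) -> 12  [called from tally_events, line 27]
  audit_lot([8, 1, 10, 7, 12, 1], 7) -> 1  [called from tally_events, line 28]
  grade_run(12, 1) -> 12  [called from tally_events, line 30]
  tally_events([8, 1, 10, 7, 12, 1], 7) -> 12  [called from main, line 56]
  shape_report([8, 1, 10, 7, 12, 1], 7) -> 3  [called from verify_load, line 41]
  verify_load([8, 1, 10, 7, 12, 1], 7) -> 21  [called from main, line 58]
  bind_quota(12, 21) -> 12  [called from main, line 60]
Origin of each log line:
  1: emitted by main (line 55)
  2: emitted by tally_events (line 26)
  3: emitted by trim_outliers (line 2)
  4: emitted by trim_outliers (line 7)
  5: emitted by audit_lot (line 11)
  6: emitted by audit_lot (line 16)
  7: emitted by tally_events (line 29)
  8: emitted by grade_run (line 20)
  9: emitted by main (line 57)
  10: emitted by verify_load (line 40)
  11: emitted by shape_report (line 33)
  12: emitted by shape_report (line 36)
  13: emitted by verify_load (line 42)
  14: emitted by main (line 59)
  15: emitted by bind_quota (line 47)
A correct fix: line 62: replace `top` with `span`.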